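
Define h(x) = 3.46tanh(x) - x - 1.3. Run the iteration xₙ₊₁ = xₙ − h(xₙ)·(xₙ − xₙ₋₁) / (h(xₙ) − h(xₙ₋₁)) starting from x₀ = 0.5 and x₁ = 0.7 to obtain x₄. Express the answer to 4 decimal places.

0.6294

h(0.5) = -0.201075, h(0.7) = 0.091113
x₂ = 0.700000 − 0.091113·(0.700000 − 0.500000) / (0.091113 − (-0.201075)) = 0.700000 − (0.018223)/(0.292187) = 0.637634
h(0.637634) = 0.011337
x₃ = 0.637634 − 0.011337·(0.637634 − 0.700000) / (0.011337 − 0.091113) = 0.637634 − (-0.000707)/(-0.079775) = 0.628771
h(0.628771) = -0.000840
x₄ = 0.628771 − (-0.000840)·(0.628771 − 0.637634) / (-0.000840 − 0.011337) = 0.628771 − (0.000007)/(-0.012178) = 0.629383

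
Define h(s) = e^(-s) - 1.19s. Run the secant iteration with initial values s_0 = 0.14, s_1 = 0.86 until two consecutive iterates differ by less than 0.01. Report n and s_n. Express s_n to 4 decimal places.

h(0.14) = 0.702758, h(0.86) = -0.600238
s_2 = 0.860000 − (-0.600238)·(0.720000)/(-1.302996) = 0.528325;  |Δ| = 0.331675
h(0.528325) = -0.039115
s_3 = 0.528325 − (-0.039115)·(-0.331675)/(0.561123) = 0.505204;  |Δ| = 0.023121
h(0.505204) = 0.002189
s_4 = 0.505204 − 0.002189·(-0.023121)/(0.041304) = 0.506430;  |Δ| = 0.001225
|s_4 − s_3| = 0.001225 < 0.01

n = 4, s_n = 0.5064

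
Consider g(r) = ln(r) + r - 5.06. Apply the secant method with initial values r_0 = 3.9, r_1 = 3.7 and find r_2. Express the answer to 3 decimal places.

3.741

g(3.9) = 0.20098, g(3.7) = -0.05167
r_2 = 3.70000 − (-0.05167)·(3.70000 − 3.90000) / (-0.05167 − 0.20098) = 3.70000 − (0.01033)/(-0.25264) = 3.74090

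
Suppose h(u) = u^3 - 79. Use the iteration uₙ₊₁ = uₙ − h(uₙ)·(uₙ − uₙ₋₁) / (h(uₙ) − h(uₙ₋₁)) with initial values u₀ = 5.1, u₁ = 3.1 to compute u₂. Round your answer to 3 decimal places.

4.057

h(5.1) = 53.65100, h(3.1) = -49.20900
u₂ = 3.10000 − (-49.20900)·(3.10000 − 5.10000) / (-49.20900 − 53.65100) = 3.10000 − (98.41800)/(-102.86000) = 4.05682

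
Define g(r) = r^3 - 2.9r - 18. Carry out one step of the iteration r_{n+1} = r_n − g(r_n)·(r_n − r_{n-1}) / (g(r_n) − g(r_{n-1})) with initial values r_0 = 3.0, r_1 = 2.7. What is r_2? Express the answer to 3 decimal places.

g(3.0) = 0.30000, g(2.7) = -6.14700
r_2 = 2.70000 − (-6.14700)·(2.70000 − 3.00000) / (-6.14700 − 0.30000) = 2.70000 − (1.84410)/(-6.44700) = 2.98604

2.986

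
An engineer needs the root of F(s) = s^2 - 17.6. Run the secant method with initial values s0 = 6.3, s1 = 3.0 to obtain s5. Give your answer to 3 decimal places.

F(6.3) = 22.09000, F(3.0) = -8.60000
s2 = 3.00000 − (-8.60000)·(3.00000 − 6.30000) / (-8.60000 − 22.09000) = 3.00000 − (28.38000)/(-30.69000) = 3.92473
F(3.92473) = -2.19649
s3 = 3.92473 − (-2.19649)·(3.92473 − 3.00000) / (-2.19649 − (-8.60000)) = 3.92473 − (-2.03116)/(6.40351) = 4.24193
F(4.24193) = 0.39393
s4 = 4.24193 − 0.39393·(4.24193 − 3.92473) / (0.39393 − (-2.19649)) = 4.24193 − (0.12495)/(2.59042) = 4.19369
F(4.19369) = -0.01297
s5 = 4.19369 − (-0.01297)·(4.19369 − 4.24193) / (-0.01297 − 0.39393) = 4.19369 − (0.00063)/(-0.40691) = 4.19523

4.195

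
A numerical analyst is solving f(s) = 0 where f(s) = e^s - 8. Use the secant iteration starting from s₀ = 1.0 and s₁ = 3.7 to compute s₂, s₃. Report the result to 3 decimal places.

f(1.0) = -5.28172, f(3.7) = 32.44730
s₂ = 3.70000 − 32.44730·(3.70000 − 1.00000) / (32.44730 − (-5.28172)) = 3.70000 − (87.60772)/(37.72902) = 1.37798
f(1.37798) = -4.03314
s₃ = 1.37798 − (-4.03314)·(1.37798 − 3.70000) / (-4.03314 − 32.44730) = 1.37798 − (9.36505)/(-36.48044) = 1.63469

1.378, 1.635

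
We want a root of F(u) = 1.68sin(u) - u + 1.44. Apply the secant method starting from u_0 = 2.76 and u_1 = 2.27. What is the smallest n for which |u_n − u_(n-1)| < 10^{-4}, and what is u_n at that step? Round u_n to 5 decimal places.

F(2.76) = -0.6943696, F(2.27) = 0.4557963
u_2 = 2.2700000 − 0.4557963·(-0.4900000)/(1.1501659) = 2.4641808;  |Δ| = 0.1941808
F(2.4641808) = 0.0288069
u_3 = 2.4641808 − 0.0288069·(0.1941808)/(-0.4269894) = 2.4772813;  |Δ| = 0.0131004
F(2.4772813) = -0.0015326
u_4 = 2.4772813 − (-0.0015326)·(0.0131004)/(-0.0303394) = 2.4766195;  |Δ| = 0.0006617
F(2.4766195) = 0.0000043
u_5 = 2.4766195 − 0.0000043·(-0.0006617)/(0.0015368) = 2.4766214;  |Δ| = 0.0000018
|u_5 − u_4| = 0.0000018 < 10^{-4}

n = 5, u_n = 2.47662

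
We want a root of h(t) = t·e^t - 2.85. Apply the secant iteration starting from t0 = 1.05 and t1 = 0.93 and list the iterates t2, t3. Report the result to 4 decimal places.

h(1.05) = 0.150534, h(0.93) = -0.492906
t2 = 0.930000 − (-0.492906)·(0.930000 − 1.050000) / (-0.492906 − 0.150534) = 0.930000 − (0.059149)/(-0.643440) = 1.021926
h(1.021926) = -0.010538
t3 = 1.021926 − (-0.010538)·(1.021926 − 0.930000) / (-0.010538 − (-0.492906)) = 1.021926 − (-0.000969)/(0.482369) = 1.023934

1.0219, 1.0239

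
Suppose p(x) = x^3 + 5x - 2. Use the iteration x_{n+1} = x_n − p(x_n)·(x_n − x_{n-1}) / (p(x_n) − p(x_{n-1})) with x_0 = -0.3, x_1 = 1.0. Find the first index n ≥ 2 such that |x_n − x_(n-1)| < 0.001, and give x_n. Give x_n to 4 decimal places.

n = 5, x_n = 0.3883

p(-0.3) = -3.527000, p(1.0) = 4.000000
x_2 = 1.000000 − 4.000000·(1.300000)/(7.527000) = 0.309154;  |Δ| = 0.690846
p(0.309154) = -0.424684
x_3 = 0.309154 − (-0.424684)·(-0.690846)/(-4.424684) = 0.375462;  |Δ| = 0.066308
p(0.375462) = -0.069763
x_4 = 0.375462 − (-0.069763)·(0.066308)/(0.354921) = 0.388495;  |Δ| = 0.013033
p(0.388495) = 0.001110
x_5 = 0.388495 − 0.001110·(0.013033)/(0.070873) = 0.388291;  |Δ| = 0.000204
|x_5 − x_4| = 0.000204 < 0.001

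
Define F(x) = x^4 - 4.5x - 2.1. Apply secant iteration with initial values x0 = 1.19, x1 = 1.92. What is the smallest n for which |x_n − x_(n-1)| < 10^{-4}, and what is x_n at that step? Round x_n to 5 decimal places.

F(1.19) = -5.4496608, F(1.92) = 2.8495450
x2 = 1.9200000 − 2.8495450·(0.7300000)/(8.2992057) = 1.6693534;  |Δ| = 0.2506466
F(1.6693534) = -1.8461664
x3 = 1.6693534 − (-1.8461664)·(-0.2506466)/(-4.6957113) = 1.7678976;  |Δ| = 0.0985442
F(1.7678976) = -0.2870263
x4 = 1.7678976 − (-0.2870263)·(0.0985442)/(1.5591400) = 1.7860389;  |Δ| = 0.0181413
F(1.7860389) = 0.0385102
x5 = 1.7860389 − 0.0385102·(0.0181413)/(0.3255366) = 1.7838928;  |Δ| = 0.0021461
F(1.7838928) = -0.0006520
x6 = 1.7838928 − (-0.0006520)·(-0.0021461)/(-0.0391623) = 1.7839286;  |Δ| = 0.0000357
|x6 − x5| = 0.0000357 < 10^{-4}

n = 6, x_n = 1.78393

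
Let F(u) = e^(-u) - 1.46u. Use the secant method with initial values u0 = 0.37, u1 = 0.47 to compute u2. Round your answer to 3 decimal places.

0.441

F(0.37) = 0.15053, F(0.47) = -0.06120
u2 = 0.47000 − (-0.06120)·(0.47000 − 0.37000) / (-0.06120 − 0.15053) = 0.47000 − (-0.00612)/(-0.21173) = 0.44110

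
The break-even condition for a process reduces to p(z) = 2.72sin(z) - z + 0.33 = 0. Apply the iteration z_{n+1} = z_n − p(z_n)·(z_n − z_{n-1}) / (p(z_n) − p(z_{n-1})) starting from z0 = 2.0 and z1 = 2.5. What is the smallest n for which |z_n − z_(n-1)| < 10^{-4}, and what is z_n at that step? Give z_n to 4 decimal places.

p(2.0) = 0.803289, p(2.5) = -0.542156
z2 = 2.500000 − (-0.542156)·(0.500000)/(-1.345445) = 2.298522;  |Δ| = 0.201478
p(2.298522) = 0.062473
z3 = 2.298522 − 0.062473·(-0.201478)/(0.604629) = 2.319339;  |Δ| = 0.020818
p(2.319339) = 0.003553
z4 = 2.319339 − 0.003553·(0.020818)/(-0.058920) = 2.320595;  |Δ| = 0.001255
p(2.320595) = -0.000028
z5 = 2.320595 − (-0.000028)·(0.001255)/(-0.003581) = 2.320585;  |Δ| = 0.000010
|z5 − z4| = 0.000010 < 10^{-4}

n = 5, z_n = 2.3206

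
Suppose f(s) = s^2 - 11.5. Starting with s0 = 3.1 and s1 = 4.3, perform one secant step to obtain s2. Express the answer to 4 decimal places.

3.3554

f(3.1) = -1.890000, f(4.3) = 6.990000
s2 = 4.300000 − 6.990000·(4.300000 − 3.100000) / (6.990000 − (-1.890000)) = 4.300000 − (8.388000)/(8.880000) = 3.355405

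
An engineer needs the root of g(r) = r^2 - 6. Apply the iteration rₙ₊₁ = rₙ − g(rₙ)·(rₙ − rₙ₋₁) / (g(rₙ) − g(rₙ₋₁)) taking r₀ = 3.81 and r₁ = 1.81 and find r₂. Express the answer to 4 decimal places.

2.2947

g(3.81) = 8.516100, g(1.81) = -2.723900
r₂ = 1.810000 − (-2.723900)·(1.810000 − 3.810000) / (-2.723900 − 8.516100) = 1.810000 − (5.447800)/(-11.240000) = 2.294680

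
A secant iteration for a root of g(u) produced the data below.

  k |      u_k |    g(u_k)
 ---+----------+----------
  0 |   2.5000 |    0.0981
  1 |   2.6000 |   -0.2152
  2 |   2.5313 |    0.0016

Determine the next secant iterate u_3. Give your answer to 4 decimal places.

2.5318

u_3 = 2.5313 − 0.0016·(2.5313 − 2.6000) / (0.0016 − (-0.2152))
   = 2.5313 − (-0.000110)/(0.216800) = 2.531807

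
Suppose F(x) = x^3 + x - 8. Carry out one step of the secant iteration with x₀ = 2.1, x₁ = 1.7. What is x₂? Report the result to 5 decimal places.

1.81685

F(2.1) = 3.3610000, F(1.7) = -1.3870000
x₂ = 1.7000000 − (-1.3870000)·(1.7000000 − 2.1000000) / (-1.3870000 − 3.3610000) = 1.7000000 − (0.5548000)/(-4.7480000) = 1.8168492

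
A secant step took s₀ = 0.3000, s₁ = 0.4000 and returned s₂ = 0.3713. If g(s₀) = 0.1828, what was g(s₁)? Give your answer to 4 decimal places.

The secant line through (0.3000, 0.1828) and (0.4000, g(s₁)) crosses zero at s₂ = 0.3713.
So (0.3000, 0.1828), (0.4000, g(s₁)), (0.3713, 0) are collinear:
g(s₁) = 0.1828 · (0.4000 − 0.3713) / (0.3000 − 0.3713) = 0.1828 · (0.028700)/(-0.071300) = -0.073581

-0.0736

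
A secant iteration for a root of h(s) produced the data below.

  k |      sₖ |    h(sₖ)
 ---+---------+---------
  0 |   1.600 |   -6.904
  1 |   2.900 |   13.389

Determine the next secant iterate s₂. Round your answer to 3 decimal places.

s₂ = 2.900 − 13.389·(2.900 − 1.600) / (13.389 − (-6.904))
   = 2.900 − (17.40570)/(20.29300) = 2.04228

2.042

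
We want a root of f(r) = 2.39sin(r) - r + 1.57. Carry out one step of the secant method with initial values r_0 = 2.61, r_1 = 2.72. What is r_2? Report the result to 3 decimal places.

2.665

f(2.61) = 0.17151, f(2.72) = -0.17198
r_2 = 2.72000 − (-0.17198)·(2.72000 − 2.61000) / (-0.17198 − 0.17151) = 2.72000 − (-0.01892)/(-0.34349) = 2.66492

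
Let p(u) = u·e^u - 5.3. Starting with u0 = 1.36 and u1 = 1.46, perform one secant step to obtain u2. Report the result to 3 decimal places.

p(1.36) = -0.00118, p(1.46) = 0.98670
u2 = 1.46000 − 0.98670·(1.46000 − 1.36000) / (0.98670 − (-0.00118)) = 1.46000 − (0.09867)/(0.98788) = 1.36012

1.360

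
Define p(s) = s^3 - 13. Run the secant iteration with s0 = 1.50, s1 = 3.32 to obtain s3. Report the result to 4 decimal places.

p(1.50) = -9.625000, p(3.32) = 23.594368
s2 = 3.320000 − 23.594368·(3.320000 − 1.500000) / (23.594368 − (-9.625000)) = 3.320000 − (42.941750)/(33.219368) = 2.027328
p(2.027328) = -4.667564
s3 = 2.027328 − (-4.667564)·(2.027328 − 3.320000) / (-4.667564 − 23.594368) = 2.027328 − (6.033629)/(-28.261932) = 2.240818

2.2408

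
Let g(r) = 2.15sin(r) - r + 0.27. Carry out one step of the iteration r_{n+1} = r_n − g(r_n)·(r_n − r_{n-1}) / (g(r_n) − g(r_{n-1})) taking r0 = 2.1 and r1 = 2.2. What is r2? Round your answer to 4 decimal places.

g(2.1) = 0.025900, g(2.2) = -0.191733
r2 = 2.200000 − (-0.191733)·(2.200000 − 2.100000) / (-0.191733 − 0.025900) = 2.200000 − (-0.019173)/(-0.217633) = 2.111901

2.1119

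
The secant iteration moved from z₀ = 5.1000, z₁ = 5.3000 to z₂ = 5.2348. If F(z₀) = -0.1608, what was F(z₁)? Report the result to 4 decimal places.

The secant line through (5.1000, -0.1608) and (5.3000, F(z₁)) crosses zero at z₂ = 5.2348.
So (5.1000, -0.1608), (5.3000, F(z₁)), (5.2348, 0) are collinear:
F(z₁) = -0.1608 · (5.3000 − 5.2348) / (5.1000 − 5.2348) = -0.1608 · (0.065200)/(-0.134800) = 0.077776

0.0778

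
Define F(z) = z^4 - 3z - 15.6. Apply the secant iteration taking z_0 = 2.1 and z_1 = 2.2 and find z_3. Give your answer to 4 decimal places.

2.1683

F(2.1) = -2.451900, F(2.2) = 1.225600
z_2 = 2.200000 − 1.225600·(2.200000 − 2.100000) / (1.225600 − (-2.451900)) = 2.200000 − (0.122560)/(3.677500) = 2.166673
F(2.166673) = -0.061952
z_3 = 2.166673 − (-0.061952)·(2.166673 − 2.200000) / (-0.061952 − 1.225600) = 2.166673 − (0.002065)/(-1.287552) = 2.168277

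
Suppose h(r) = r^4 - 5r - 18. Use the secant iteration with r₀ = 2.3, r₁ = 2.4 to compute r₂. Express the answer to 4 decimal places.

2.3323

h(2.3) = -1.515900, h(2.4) = 3.177600
r₂ = 2.400000 − 3.177600·(2.400000 − 2.300000) / (3.177600 − (-1.515900)) = 2.400000 − (0.317760)/(4.693500) = 2.332298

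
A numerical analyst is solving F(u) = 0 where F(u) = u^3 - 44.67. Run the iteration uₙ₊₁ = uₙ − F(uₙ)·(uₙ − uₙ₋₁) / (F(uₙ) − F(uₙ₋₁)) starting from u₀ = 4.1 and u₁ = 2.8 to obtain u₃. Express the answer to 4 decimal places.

3.5781

F(4.1) = 24.251000, F(2.8) = -22.718000
u₂ = 2.800000 − (-22.718000)·(2.800000 − 4.100000) / (-22.718000 − 24.251000) = 2.800000 − (29.533400)/(-46.969000) = 3.428785
F(3.428785) = -4.359263
u₃ = 3.428785 − (-4.359263)·(3.428785 − 2.800000) / (-4.359263 − (-22.718000)) = 3.428785 − (-2.741039)/(18.358737) = 3.578089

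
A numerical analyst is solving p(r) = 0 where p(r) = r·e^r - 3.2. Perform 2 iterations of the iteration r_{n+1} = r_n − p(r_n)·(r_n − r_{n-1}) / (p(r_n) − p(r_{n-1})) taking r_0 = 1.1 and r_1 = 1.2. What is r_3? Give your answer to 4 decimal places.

p(1.1) = 0.104583, p(1.2) = 0.784140
r_2 = 1.200000 − 0.784140·(1.200000 − 1.100000) / (0.784140 − 0.104583) = 1.200000 − (0.078414)/(0.679558) = 1.084610
p(1.084610) = 0.008588
r_3 = 1.084610 − 0.008588·(1.084610 − 1.200000) / (0.008588 − 0.784140) = 1.084610 − (-0.000991)/(-0.775553) = 1.083332

1.0833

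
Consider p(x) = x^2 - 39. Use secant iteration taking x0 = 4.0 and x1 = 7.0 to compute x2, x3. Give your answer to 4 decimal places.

p(4.0) = -23.000000, p(7.0) = 10.000000
x2 = 7.000000 − 10.000000·(7.000000 − 4.000000) / (10.000000 − (-23.000000)) = 7.000000 − (30.000000)/(33.000000) = 6.090909
p(6.090909) = -1.900826
x3 = 6.090909 − (-1.900826)·(6.090909 − 7.000000) / (-1.900826 − 10.000000) = 6.090909 − (1.728024)/(-11.900826) = 6.236111

6.0909, 6.2361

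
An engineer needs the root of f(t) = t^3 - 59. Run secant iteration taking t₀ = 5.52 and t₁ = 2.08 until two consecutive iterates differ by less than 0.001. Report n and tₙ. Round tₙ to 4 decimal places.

n = 7, tₙ = 3.8930

f(5.52) = 109.196608, f(2.08) = -50.001088
t₂ = 2.080000 − (-50.001088)·(-3.440000)/(-159.197696) = 3.160441;  |Δ| = 1.080441
f(3.160441) = -27.432287
t₃ = 3.160441 − (-27.432287)·(1.080441)/(22.568801) = 4.473713;  |Δ| = 1.313272
f(4.473713) = 30.537375
t₄ = 4.473713 − 30.537375·(1.313272)/(57.969661) = 3.781905;  |Δ| = 0.691808
f(3.781905) = -4.908148
t₅ = 3.781905 − (-4.908148)·(-0.691808)/(-35.445523) = 3.877700;  |Δ| = 0.095795
f(3.877700) = -0.692751
t₆ = 3.877700 − (-0.692751)·(0.095795)/(4.215397) = 3.893443;  |Δ| = 0.015743
f(3.893443) = 0.020286
t₇ = 3.893443 − 0.020286·(0.015743)/(0.713037) = 3.892995;  |Δ| = 0.000448
|t₇ − t₆| = 0.000448 < 0.001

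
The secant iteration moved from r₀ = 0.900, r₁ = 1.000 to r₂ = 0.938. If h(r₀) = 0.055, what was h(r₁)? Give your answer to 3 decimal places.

-0.090

The secant line through (0.900, 0.055) and (1.000, h(r₁)) crosses zero at r₂ = 0.938.
So (0.900, 0.055), (1.000, h(r₁)), (0.938, 0) are collinear:
h(r₁) = 0.055 · (1.000 − 0.938) / (0.900 − 0.938) = 0.055 · (0.06200)/(-0.03800) = -0.08974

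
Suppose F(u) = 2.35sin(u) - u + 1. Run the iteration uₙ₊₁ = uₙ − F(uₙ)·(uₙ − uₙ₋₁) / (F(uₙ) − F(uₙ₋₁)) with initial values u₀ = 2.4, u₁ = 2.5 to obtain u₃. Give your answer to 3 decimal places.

2.467

F(2.4) = 0.18734, F(2.5) = -0.09359
u₂ = 2.50000 − (-0.09359)·(2.50000 − 2.40000) / (-0.09359 − 0.18734) = 2.50000 − (-0.00936)/(-0.28093) = 2.46669
F(2.46669) = 0.00165
u₃ = 2.46669 − 0.00165·(2.46669 − 2.50000) / (0.00165 − (-0.09359)) = 2.46669 − (-0.00006)/(0.09524) = 2.46726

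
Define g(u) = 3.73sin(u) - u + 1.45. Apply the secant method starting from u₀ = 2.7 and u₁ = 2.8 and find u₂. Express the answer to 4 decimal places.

g(2.7) = 0.344127, g(2.8) = -0.100494
u₂ = 2.800000 − (-0.100494)·(2.800000 − 2.700000) / (-0.100494 − 0.344127) = 2.800000 − (-0.010049)/(-0.444621) = 2.777398

2.7774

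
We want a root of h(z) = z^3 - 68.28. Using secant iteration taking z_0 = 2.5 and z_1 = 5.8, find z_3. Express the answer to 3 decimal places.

h(2.5) = -52.65500, h(5.8) = 126.83200
z_2 = 5.80000 − 126.83200·(5.80000 − 2.50000) / (126.83200 − (-52.65500)) = 5.80000 − (418.54560)/(179.48700) = 3.46810
h(3.46810) = -26.56665
z_3 = 3.46810 − (-26.56665)·(3.46810 − 5.80000) / (-26.56665 − 126.83200) = 3.46810 − (61.95074)/(-153.39865) = 3.87196

3.872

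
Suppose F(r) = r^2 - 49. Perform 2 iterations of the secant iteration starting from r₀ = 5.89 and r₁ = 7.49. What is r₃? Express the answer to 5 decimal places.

F(5.89) = -14.3079000, F(7.49) = 7.1001000
r₂ = 7.4900000 − 7.1001000·(7.4900000 − 5.8900000) / (7.1001000 − (-14.3079000)) = 7.4900000 − (11.3601600)/(21.4080000) = 6.9593498
F(6.9593498) = -0.5674507
r₃ = 6.9593498 − (-0.5674507)·(6.9593498 − 7.4900000) / (-0.5674507 − 7.1001000) = 6.9593498 − (0.3011178)/(-7.6675507) = 6.9986215

6.99862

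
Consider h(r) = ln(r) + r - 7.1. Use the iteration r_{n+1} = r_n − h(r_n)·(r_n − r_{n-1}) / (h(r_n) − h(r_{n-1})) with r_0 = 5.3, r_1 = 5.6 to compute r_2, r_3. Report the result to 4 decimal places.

h(5.3) = -0.132293, h(5.6) = 0.222767
r_2 = 5.600000 − 0.222767·(5.600000 − 5.300000) / (0.222767 − (-0.132293)) = 5.600000 − (0.066830)/(0.355060) = 5.411778
h(5.411778) = 0.000356
r_3 = 5.411778 − 0.000356·(5.411778 − 5.600000) / (0.000356 − 0.222767) = 5.411778 − (-0.000067)/(-0.222411) = 5.411477

5.4118, 5.4115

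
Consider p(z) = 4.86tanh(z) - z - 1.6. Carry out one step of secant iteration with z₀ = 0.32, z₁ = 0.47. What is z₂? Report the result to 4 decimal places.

p(0.32) = -0.415796, p(0.47) = 0.059649
z₂ = 0.470000 − 0.059649·(0.470000 − 0.320000) / (0.059649 − (-0.415796)) = 0.470000 − (0.008947)/(0.475445) = 0.451181

0.4512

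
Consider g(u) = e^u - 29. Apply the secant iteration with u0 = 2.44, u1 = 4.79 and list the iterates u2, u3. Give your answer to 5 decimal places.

2.81847, 3.05168

g(2.44) = -17.5269593, g(4.79) = 91.3013687
u2 = 4.7900000 − 91.3013687·(4.7900000 − 2.4400000) / (91.3013687 − (-17.5269593)) = 4.7900000 − (214.5582164)/(108.8283279) = 2.8184709
g(2.8184709) = -12.2487834
u3 = 2.8184709 − (-12.2487834)·(2.8184709 − 4.7900000) / (-12.2487834 − 91.3013687) = 2.8184709 − (24.1488329)/(-103.5501520) = 3.0516799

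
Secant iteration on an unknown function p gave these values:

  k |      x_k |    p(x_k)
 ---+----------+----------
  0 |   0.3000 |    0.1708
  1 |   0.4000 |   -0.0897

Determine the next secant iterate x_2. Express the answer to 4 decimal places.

0.3656

x_2 = 0.4000 − (-0.0897)·(0.4000 − 0.3000) / (-0.0897 − 0.1708)
   = 0.4000 − (-0.008970)/(-0.260500) = 0.365566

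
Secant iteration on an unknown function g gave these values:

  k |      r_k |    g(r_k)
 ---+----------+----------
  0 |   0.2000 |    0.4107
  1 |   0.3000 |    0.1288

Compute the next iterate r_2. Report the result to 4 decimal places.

0.3457

r_2 = 0.3000 − 0.1288·(0.3000 − 0.2000) / (0.1288 − 0.4107)
   = 0.3000 − (0.012880)/(-0.281900) = 0.345690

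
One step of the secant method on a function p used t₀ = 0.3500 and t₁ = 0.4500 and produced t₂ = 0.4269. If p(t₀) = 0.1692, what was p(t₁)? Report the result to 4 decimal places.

-0.0508

The secant line through (0.3500, 0.1692) and (0.4500, p(t₁)) crosses zero at t₂ = 0.4269.
So (0.3500, 0.1692), (0.4500, p(t₁)), (0.4269, 0) are collinear:
p(t₁) = 0.1692 · (0.4500 − 0.4269) / (0.3500 − 0.4269) = 0.1692 · (0.023100)/(-0.076900) = -0.050826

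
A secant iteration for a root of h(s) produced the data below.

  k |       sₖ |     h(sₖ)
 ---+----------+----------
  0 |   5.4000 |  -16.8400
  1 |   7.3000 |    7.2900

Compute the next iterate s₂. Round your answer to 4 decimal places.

6.7260

s₂ = 7.3000 − 7.2900·(7.3000 − 5.4000) / (7.2900 − (-16.8400))
   = 7.3000 − (13.851000)/(24.130000) = 6.725984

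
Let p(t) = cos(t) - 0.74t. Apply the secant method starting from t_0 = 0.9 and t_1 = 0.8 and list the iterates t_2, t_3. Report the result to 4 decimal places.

p(0.9) = -0.044390, p(0.8) = 0.104707
t_2 = 0.800000 − 0.104707·(0.800000 − 0.900000) / (0.104707 − (-0.044390)) = 0.800000 − (-0.010471)/(0.149097) = 0.870227
p(0.870227) = 0.000685
t_3 = 0.870227 − 0.000685·(0.870227 − 0.800000) / (0.000685 − 0.104707) = 0.870227 − (0.000048)/(-0.104022) = 0.870689

0.8702, 0.8707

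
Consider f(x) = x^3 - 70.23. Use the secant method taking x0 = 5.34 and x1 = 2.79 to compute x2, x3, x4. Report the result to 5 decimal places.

3.73754, 4.29748, 4.10908

f(5.34) = 82.0433040, f(2.79) = -48.5123610
x2 = 2.7900000 − (-48.5123610)·(2.7900000 − 5.3400000) / (-48.5123610 − 82.0433040) = 2.7900000 − (123.7065205)/(-130.5556650) = 3.7375385
f(3.7375385) = -18.0195990
x3 = 3.7375385 − (-18.0195990)·(3.7375385 − 2.7900000) / (-18.0195990 − (-48.5123610)) = 3.7375385 − (-17.0742640)/(30.4927620) = 4.2974833
f(4.2974833) = 9.1374818
x4 = 4.2974833 − 9.1374818·(4.2974833 − 3.7375385) / (9.1374818 − (-18.0195990)) = 4.2974833 − (5.1164856)/(27.1570808) = 4.1090800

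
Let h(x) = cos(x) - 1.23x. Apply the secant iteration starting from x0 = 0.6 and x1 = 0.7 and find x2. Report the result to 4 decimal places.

h(0.6) = 0.087336, h(0.7) = -0.096158
x2 = 0.700000 − (-0.096158)·(0.700000 − 0.600000) / (-0.096158 − 0.087336) = 0.700000 − (-0.009616)/(-0.183493) = 0.647596

0.6476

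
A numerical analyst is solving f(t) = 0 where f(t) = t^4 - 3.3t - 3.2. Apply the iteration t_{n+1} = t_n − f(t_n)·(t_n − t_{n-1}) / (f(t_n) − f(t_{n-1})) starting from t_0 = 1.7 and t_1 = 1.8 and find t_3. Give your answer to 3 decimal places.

f(1.7) = -0.45790, f(1.8) = 1.35760
t_2 = 1.80000 − 1.35760·(1.80000 − 1.70000) / (1.35760 − (-0.45790)) = 1.80000 − (0.13576)/(1.81550) = 1.72522
f(1.72522) = -0.03433
t_3 = 1.72522 − (-0.03433)·(1.72522 − 1.80000) / (-0.03433 − 1.35760) = 1.72522 − (0.00257)/(-1.39193) = 1.72707

1.727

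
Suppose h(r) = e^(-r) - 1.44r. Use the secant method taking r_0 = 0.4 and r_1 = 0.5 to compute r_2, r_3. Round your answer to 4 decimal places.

h(0.4) = 0.094320, h(0.5) = -0.113469
r_2 = 0.500000 − (-0.113469)·(0.500000 − 0.400000) / (-0.113469 − 0.094320) = 0.500000 − (-0.011347)/(-0.207789) = 0.445392
h(0.445392) = -0.000792
r_3 = 0.445392 − (-0.000792)·(0.445392 − 0.500000) / (-0.000792 − (-0.113469)) = 0.445392 − (0.000043)/(0.112678) = 0.445008

0.4454, 0.4450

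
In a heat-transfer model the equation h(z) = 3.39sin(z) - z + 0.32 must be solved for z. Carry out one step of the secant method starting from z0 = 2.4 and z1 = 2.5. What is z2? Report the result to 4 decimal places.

2.4581

h(2.4) = 0.209820, h(2.5) = -0.151179
z2 = 2.500000 − (-0.151179)·(2.500000 − 2.400000) / (-0.151179 − 0.209820) = 2.500000 − (-0.015118)/(-0.361000) = 2.458122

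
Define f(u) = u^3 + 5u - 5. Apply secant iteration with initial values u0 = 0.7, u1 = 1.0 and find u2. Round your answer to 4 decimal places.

0.8609

f(0.7) = -1.157000, f(1.0) = 1.000000
u2 = 1.000000 − 1.000000·(1.000000 − 0.700000) / (1.000000 − (-1.157000)) = 1.000000 − (0.300000)/(2.157000) = 0.860918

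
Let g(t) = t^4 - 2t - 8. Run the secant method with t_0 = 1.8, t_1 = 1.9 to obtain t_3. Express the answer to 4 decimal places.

g(1.8) = -1.102400, g(1.9) = 1.232100
t_2 = 1.900000 − 1.232100·(1.900000 − 1.800000) / (1.232100 − (-1.102400)) = 1.900000 − (0.123210)/(2.334500) = 1.847222
g(1.847222) = -0.051134
t_3 = 1.847222 − (-0.051134)·(1.847222 − 1.900000) / (-0.051134 − 1.232100) = 1.847222 − (0.002699)/(-1.283234) = 1.849325

1.8493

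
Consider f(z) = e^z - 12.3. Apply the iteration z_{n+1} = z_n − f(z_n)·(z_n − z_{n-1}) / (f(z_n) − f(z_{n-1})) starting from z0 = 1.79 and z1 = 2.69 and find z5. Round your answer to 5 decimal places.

f(1.79) = -6.3105475, f(2.69) = 2.4316759
z2 = 2.6900000 − 2.4316759·(2.6900000 − 1.7900000) / (2.4316759 − (-6.3105475)) = 2.6900000 − (2.1885083)/(8.7422235) = 2.4396623
f(2.4396623) = -0.8308333
z3 = 2.4396623 − (-0.8308333)·(2.4396623 − 2.6900000) / (-0.8308333 − 2.4316759) = 2.4396623 − (0.2079889)/(-3.2625093) = 2.5034135
f(2.5034135) = -0.0758502
z4 = 2.5034135 − (-0.0758502)·(2.5034135 − 2.4396623) / (-0.0758502 − (-0.8308333)) = 2.5034135 − (-0.0048355)/(0.7549832) = 2.5098183
f(2.5098183) = 0.0026947
z5 = 2.5098183 − 0.0026947·(2.5098183 − 2.5034135) / (0.0026947 − (-0.0758502)) = 2.5098183 − (0.0000173)/(0.0785449) = 2.5095986

2.50960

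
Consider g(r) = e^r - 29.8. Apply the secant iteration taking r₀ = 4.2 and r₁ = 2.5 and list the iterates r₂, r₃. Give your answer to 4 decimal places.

3.0495, 3.5850

g(4.2) = 36.886331, g(2.5) = -17.617506
r₂ = 2.500000 − (-17.617506)·(2.500000 − 4.200000) / (-17.617506 − 36.886331) = 2.500000 − (29.949760)/(-54.503837) = 3.049498
g(3.049498) = -8.695249
r₃ = 3.049498 − (-8.695249)·(3.049498 − 2.500000) / (-8.695249 − (-17.617506)) = 3.049498 − (-4.778023)/(8.922257) = 3.585016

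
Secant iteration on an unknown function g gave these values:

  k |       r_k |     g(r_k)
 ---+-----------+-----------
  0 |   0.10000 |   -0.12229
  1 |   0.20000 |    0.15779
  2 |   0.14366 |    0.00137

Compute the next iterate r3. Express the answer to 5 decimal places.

0.14317

r3 = 0.14366 − 0.00137·(0.14366 − 0.20000) / (0.00137 − 0.15779)
   = 0.14366 − (-0.0000772)/(-0.1564200) = 0.1431665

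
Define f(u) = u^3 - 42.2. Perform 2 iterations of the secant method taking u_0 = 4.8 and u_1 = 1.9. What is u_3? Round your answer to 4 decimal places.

f(4.8) = 68.392000, f(1.9) = -35.341000
u_2 = 1.900000 − (-35.341000)·(1.900000 − 4.800000) / (-35.341000 − 68.392000) = 1.900000 − (102.488900)/(-103.733000) = 2.888007
f(2.888007) = -18.112341
u_3 = 2.888007 − (-18.112341)·(2.888007 − 1.900000) / (-18.112341 − (-35.341000)) = 2.888007 − (-17.895114)/(17.228659) = 3.926690

3.9267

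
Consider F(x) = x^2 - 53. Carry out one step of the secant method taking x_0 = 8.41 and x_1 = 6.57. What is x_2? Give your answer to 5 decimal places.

F(8.41) = 17.7281000, F(6.57) = -9.8351000
x_2 = 6.5700000 − (-9.8351000)·(6.5700000 − 8.4100000) / (-9.8351000 − 17.7281000) = 6.5700000 − (18.0965840)/(-27.5632000) = 7.2265487

7.22655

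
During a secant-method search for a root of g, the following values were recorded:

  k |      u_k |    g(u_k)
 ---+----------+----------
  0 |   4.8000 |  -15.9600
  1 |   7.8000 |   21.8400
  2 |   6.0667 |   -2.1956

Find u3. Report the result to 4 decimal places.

6.2250

u3 = 6.0667 − (-2.1956)·(6.0667 − 7.8000) / (-2.1956 − 21.8400)
   = 6.0667 − (3.805633)/(-24.035600) = 6.225033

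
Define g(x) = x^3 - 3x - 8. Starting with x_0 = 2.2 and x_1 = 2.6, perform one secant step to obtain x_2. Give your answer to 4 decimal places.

g(2.2) = -3.952000, g(2.6) = 1.776000
x_2 = 2.600000 − 1.776000·(2.600000 − 2.200000) / (1.776000 − (-3.952000)) = 2.600000 − (0.710400)/(5.728000) = 2.475978

2.4760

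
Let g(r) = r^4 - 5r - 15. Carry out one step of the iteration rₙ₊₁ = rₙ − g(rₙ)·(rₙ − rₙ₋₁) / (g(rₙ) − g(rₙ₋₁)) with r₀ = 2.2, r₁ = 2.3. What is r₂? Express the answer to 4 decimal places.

g(2.2) = -2.574400, g(2.3) = 1.484100
r₂ = 2.300000 − 1.484100·(2.300000 − 2.200000) / (1.484100 − (-2.574400)) = 2.300000 − (0.148410)/(4.058500) = 2.263432

2.2634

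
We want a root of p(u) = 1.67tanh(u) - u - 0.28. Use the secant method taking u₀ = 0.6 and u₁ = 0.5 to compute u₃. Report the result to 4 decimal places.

0.5282

p(0.6) = 0.016873, p(0.5) = -0.008264
u₂ = 0.500000 − (-0.008264)·(0.500000 − 0.600000) / (-0.008264 − 0.016873) = 0.500000 − (0.000826)/(-0.025137) = 0.532877
p(0.532877) = 0.001377
u₃ = 0.532877 − 0.001377·(0.532877 − 0.500000) / (0.001377 − (-0.008264)) = 0.532877 − (0.000045)/(0.009641) = 0.528182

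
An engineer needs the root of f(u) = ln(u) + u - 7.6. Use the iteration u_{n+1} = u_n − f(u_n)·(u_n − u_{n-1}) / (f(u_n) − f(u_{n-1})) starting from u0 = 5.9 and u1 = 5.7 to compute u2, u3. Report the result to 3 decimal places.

f(5.9) = 0.07495, f(5.7) = -0.15953
u2 = 5.70000 − (-0.15953)·(5.70000 − 5.90000) / (-0.15953 − 0.07495) = 5.70000 − (0.03191)/(-0.23449) = 5.83607
f(5.83607) = 0.00013
u3 = 5.83607 − 0.00013·(5.83607 − 5.70000) / (0.00013 − (-0.15953)) = 5.83607 − (0.00002)/(0.15966) = 5.83596

5.836, 5.836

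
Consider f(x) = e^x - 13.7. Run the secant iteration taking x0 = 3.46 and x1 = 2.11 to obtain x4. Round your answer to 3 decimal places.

2.612

f(3.46) = 18.11698, f(2.11) = -5.45176
x2 = 2.11000 − (-5.45176)·(2.11000 − 3.46000) / (-5.45176 − 18.11698) = 2.11000 − (7.35987)/(-23.56874) = 2.42227
f(2.42227) = -2.42855
x3 = 2.42227 − (-2.42855)·(2.42227 − 2.11000) / (-2.42855 − (-5.45176)) = 2.42227 − (-0.75837)/(3.02321) = 2.67312
f(2.67312) = 0.78513
x4 = 2.67312 − 0.78513·(2.67312 − 2.42227) / (0.78513 − (-2.42855)) = 2.67312 − (0.19695)/(3.21368) = 2.61184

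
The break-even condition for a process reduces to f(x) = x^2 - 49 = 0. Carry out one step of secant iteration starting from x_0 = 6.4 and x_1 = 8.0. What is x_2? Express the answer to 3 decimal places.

f(6.4) = -8.04000, f(8.0) = 15.00000
x_2 = 8.00000 − 15.00000·(8.00000 − 6.40000) / (15.00000 − (-8.04000)) = 8.00000 − (24.00000)/(23.04000) = 6.95833

6.958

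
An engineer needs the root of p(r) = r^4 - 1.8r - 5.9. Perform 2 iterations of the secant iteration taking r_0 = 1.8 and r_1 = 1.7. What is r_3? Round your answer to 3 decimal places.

p(1.8) = 1.35760, p(1.7) = -0.60790
r_2 = 1.70000 − (-0.60790)·(1.70000 − 1.80000) / (-0.60790 − 1.35760) = 1.70000 − (0.06079)/(-1.96550) = 1.73093
p(1.73093) = -0.03898
r_3 = 1.73093 − (-0.03898)·(1.73093 − 1.70000) / (-0.03898 − (-0.60790)) = 1.73093 − (-0.00121)/(0.56892) = 1.73305

1.733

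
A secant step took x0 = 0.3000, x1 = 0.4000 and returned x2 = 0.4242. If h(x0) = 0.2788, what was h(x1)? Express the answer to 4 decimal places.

The secant line through (0.3000, 0.2788) and (0.4000, h(x1)) crosses zero at x2 = 0.4242.
So (0.3000, 0.2788), (0.4000, h(x1)), (0.4242, 0) are collinear:
h(x1) = 0.2788 · (0.4000 − 0.4242) / (0.3000 − 0.4242) = 0.2788 · (-0.024200)/(-0.124200) = 0.054323

0.0543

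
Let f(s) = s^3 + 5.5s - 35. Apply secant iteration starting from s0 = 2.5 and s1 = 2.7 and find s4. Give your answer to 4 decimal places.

2.7170

f(2.5) = -5.625000, f(2.7) = -0.467000
s2 = 2.700000 − (-0.467000)·(2.700000 − 2.500000) / (-0.467000 − (-5.625000)) = 2.700000 − (-0.093400)/(5.158000) = 2.718108
f(2.718108) = 0.031272
s3 = 2.718108 − 0.031272·(2.718108 − 2.700000) / (0.031272 − (-0.467000)) = 2.718108 − (0.000566)/(0.498272) = 2.716971
f(2.716971) = -0.000157
s4 = 2.716971 − (-0.000157)·(2.716971 − 2.718108) / (-0.000157 − 0.031272) = 2.716971 − (0.000000)/(-0.031429) = 2.716977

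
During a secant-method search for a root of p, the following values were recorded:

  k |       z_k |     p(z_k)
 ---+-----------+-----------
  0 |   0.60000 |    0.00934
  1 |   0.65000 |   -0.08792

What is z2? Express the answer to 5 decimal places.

0.60480

z2 = 0.65000 − (-0.08792)·(0.65000 − 0.60000) / (-0.08792 − 0.00934)
   = 0.65000 − (-0.0043960)/(-0.0972600) = 0.6048016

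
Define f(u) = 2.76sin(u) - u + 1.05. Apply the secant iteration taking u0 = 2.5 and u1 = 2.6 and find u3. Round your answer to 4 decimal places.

f(2.5) = 0.201783, f(2.6) = -0.127216
u2 = 2.600000 − (-0.127216)·(2.600000 − 2.500000) / (-0.127216 − 0.201783) = 2.600000 − (-0.012722)/(-0.328999) = 2.561332
f(2.561332) = 0.001815
u3 = 2.561332 − 0.001815·(2.561332 − 2.600000) / (0.001815 − (-0.127216)) = 2.561332 − (-0.000070)/(0.129031) = 2.561876

2.5619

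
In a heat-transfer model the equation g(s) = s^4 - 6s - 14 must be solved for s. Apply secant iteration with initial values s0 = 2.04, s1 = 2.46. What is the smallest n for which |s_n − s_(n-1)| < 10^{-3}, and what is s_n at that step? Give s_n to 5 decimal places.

n = 5, s_n = 2.29567

g(2.04) = -8.9210854, g(2.46) = 7.8618626
s2 = 2.4600000 − 7.8618626·(0.4200000)/(16.7829480) = 2.2632537;  |Δ| = 0.1967463
g(2.2632537) = -1.3413860
s3 = 2.2632537 − (-1.3413860)·(-0.1967463)/(-9.2032486) = 2.2919298;  |Δ| = 0.0286760
g(2.2919298) = -0.1581780
s4 = 2.2919298 − (-0.1581780)·(0.0286760)/(1.1832080) = 2.2957634;  |Δ| = 0.0038336
g(2.2957634) = 0.0038997
s5 = 2.2957634 − 0.0038997·(0.0038336)/(0.1620777) = 2.2956711;  |Δ| = 0.0000922
|s5 − s4| = 0.0000922 < 10^{-3}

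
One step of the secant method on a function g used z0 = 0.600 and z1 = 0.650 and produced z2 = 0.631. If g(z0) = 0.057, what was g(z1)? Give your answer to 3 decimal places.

-0.035

The secant line through (0.600, 0.057) and (0.650, g(z1)) crosses zero at z2 = 0.631.
So (0.600, 0.057), (0.650, g(z1)), (0.631, 0) are collinear:
g(z1) = 0.057 · (0.650 − 0.631) / (0.600 − 0.631) = 0.057 · (0.01900)/(-0.03100) = -0.03494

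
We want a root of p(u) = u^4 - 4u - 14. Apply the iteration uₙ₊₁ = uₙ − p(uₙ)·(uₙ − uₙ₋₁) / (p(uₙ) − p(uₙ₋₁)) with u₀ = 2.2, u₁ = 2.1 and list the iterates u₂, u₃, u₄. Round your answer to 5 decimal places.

p(2.2) = 0.6256000, p(2.1) = -2.9519000
u₂ = 2.1000000 − (-2.9519000)·(2.1000000 − 2.2000000) / (-2.9519000 − 0.6256000) = 2.1000000 − (0.2951900)/(-3.5775000) = 2.1825129
p(2.1825129) = -0.0404277
u₃ = 2.1825129 − (-0.0404277)·(2.1825129 − 2.1000000) / (-0.0404277 − (-2.9519000)) = 2.1825129 − (-0.0033358)/(2.9114723) = 2.1836587
p(2.1836587) = 0.0026720
u₄ = 2.1836587 − 0.0026720·(2.1836587 − 2.1825129) / (0.0026720 − (-0.0404277)) = 2.1836587 − (0.0000031)/(0.0430997) = 2.1835876

2.18251, 2.18366, 2.18359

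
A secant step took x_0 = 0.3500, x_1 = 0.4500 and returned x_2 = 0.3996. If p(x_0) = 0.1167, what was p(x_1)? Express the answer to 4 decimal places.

The secant line through (0.3500, 0.1167) and (0.4500, p(x_1)) crosses zero at x_2 = 0.3996.
So (0.3500, 0.1167), (0.4500, p(x_1)), (0.3996, 0) are collinear:
p(x_1) = 0.1167 · (0.4500 − 0.3996) / (0.3500 − 0.3996) = 0.1167 · (0.050400)/(-0.049600) = -0.118582

-0.1186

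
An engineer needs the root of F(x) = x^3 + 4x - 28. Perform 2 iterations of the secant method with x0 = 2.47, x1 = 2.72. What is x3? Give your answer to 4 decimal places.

2.6008

F(2.47) = -3.050777, F(2.72) = 3.003648
x2 = 2.720000 − 3.003648·(2.720000 − 2.470000) / (3.003648 − (-3.050777)) = 2.720000 − (0.750912)/(6.054425) = 2.595973
F(2.595973) = -0.121648
x3 = 2.595973 − (-0.121648)·(2.595973 − 2.720000) / (-0.121648 − 3.003648) = 2.595973 − (0.015088)/(-3.125296) = 2.600801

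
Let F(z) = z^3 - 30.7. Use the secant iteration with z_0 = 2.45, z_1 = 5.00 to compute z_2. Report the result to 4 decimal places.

2.8198

F(2.45) = -15.993875, F(5.00) = 94.300000
z_2 = 5.000000 − 94.300000·(5.000000 − 2.450000) / (94.300000 − (-15.993875)) = 5.000000 − (240.465000)/(110.293875) = 2.819779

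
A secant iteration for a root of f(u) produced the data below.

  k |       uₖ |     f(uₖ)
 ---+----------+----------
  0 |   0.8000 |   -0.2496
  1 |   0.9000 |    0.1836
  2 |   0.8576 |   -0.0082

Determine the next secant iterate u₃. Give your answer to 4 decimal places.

0.8594

u₃ = 0.8576 − (-0.0082)·(0.8576 − 0.9000) / (-0.0082 − 0.1836)
   = 0.8576 − (0.000348)/(-0.191800) = 0.859413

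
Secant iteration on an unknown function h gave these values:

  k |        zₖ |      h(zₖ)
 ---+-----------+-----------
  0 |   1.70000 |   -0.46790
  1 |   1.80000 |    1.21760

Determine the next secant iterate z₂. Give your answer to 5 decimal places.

z₂ = 1.80000 − 1.21760·(1.80000 − 1.70000) / (1.21760 − (-0.46790))
   = 1.80000 − (0.1217600)/(1.6855000) = 1.7277603

1.72776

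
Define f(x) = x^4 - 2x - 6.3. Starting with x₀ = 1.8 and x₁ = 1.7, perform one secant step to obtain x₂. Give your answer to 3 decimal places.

f(1.8) = 0.59760, f(1.7) = -1.34790
x₂ = 1.70000 − (-1.34790)·(1.70000 − 1.80000) / (-1.34790 − 0.59760) = 1.70000 − (0.13479)/(-1.94550) = 1.76928

1.769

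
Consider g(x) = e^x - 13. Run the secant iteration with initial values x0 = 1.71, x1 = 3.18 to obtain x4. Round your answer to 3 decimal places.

g(1.71) = -7.47104, g(3.18) = 11.04675
x2 = 3.18000 − 11.04675·(3.18000 − 1.71000) / (11.04675 − (-7.47104)) = 3.18000 − (16.23873)/(18.51779) = 2.30307
g(2.30307) = -2.99511
x3 = 2.30307 − (-2.99511)·(2.30307 − 3.18000) / (-2.99511 − 11.04675) = 2.30307 − (2.62649)/(-14.04186) = 2.49012
g(2.49012) = -0.93726
x4 = 2.49012 − (-0.93726)·(2.49012 − 2.30307) / (-0.93726 − (-2.99511)) = 2.49012 − (-0.17531)/(2.05784) = 2.57531

2.575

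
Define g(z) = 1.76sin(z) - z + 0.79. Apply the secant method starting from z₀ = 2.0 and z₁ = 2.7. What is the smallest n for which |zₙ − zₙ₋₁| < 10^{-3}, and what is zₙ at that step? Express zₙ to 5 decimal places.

n = 5, zₙ = 2.20635

g(2.0) = 0.3903635, g(2.7) = -1.1578114
z₂ = 2.7000000 − (-1.1578114)·(0.7000000)/(-1.5481749) = 2.1765010;  |Δ| = 0.5234990
g(2.1765010) = 0.0603969
z₃ = 2.1765010 − 0.0603969·(-0.5234990)/(1.2182083) = 2.2024553;  |Δ| = 0.0259543
g(2.2024553) = 0.0079510
z₄ = 2.2024553 − 0.0079510·(0.0259543)/(-0.0524459) = 2.2063901;  |Δ| = 0.0039348
g(2.2063901) = -0.0000840
z₅ = 2.2063901 − (-0.0000840)·(0.0039348)/(-0.0080350) = 2.2063489;  |Δ| = 0.0000411
|z₅ − z₄| = 0.0000411 < 10^{-3}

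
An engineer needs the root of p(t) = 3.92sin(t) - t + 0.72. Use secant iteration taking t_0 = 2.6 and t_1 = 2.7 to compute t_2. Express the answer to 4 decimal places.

p(2.6) = 0.140765, p(2.7) = -0.304671
t_2 = 2.700000 − (-0.304671)·(2.700000 − 2.600000) / (-0.304671 − 0.140765) = 2.700000 − (-0.030467)/(-0.445436) = 2.631602

2.6316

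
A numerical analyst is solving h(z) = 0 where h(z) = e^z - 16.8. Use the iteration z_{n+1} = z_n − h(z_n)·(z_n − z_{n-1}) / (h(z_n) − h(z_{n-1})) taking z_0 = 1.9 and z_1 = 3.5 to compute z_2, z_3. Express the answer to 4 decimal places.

h(1.9) = -10.114106, h(3.5) = 16.315452
z_2 = 3.500000 − 16.315452·(3.500000 − 1.900000) / (16.315452 − (-10.114106)) = 3.500000 − (26.104723)/(26.429558) = 2.512291
h(2.512291) = -4.466852
z_3 = 2.512291 − (-4.466852)·(2.512291 − 3.500000) / (-4.466852 − 16.315452) = 2.512291 − (4.411952)/(-20.782304) = 2.724584

2.5123, 2.7246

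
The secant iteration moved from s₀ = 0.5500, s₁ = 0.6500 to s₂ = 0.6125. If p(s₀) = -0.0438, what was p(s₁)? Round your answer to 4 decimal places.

The secant line through (0.5500, -0.0438) and (0.6500, p(s₁)) crosses zero at s₂ = 0.6125.
So (0.5500, -0.0438), (0.6500, p(s₁)), (0.6125, 0) are collinear:
p(s₁) = -0.0438 · (0.6500 − 0.6125) / (0.5500 − 0.6125) = -0.0438 · (0.037500)/(-0.062500) = 0.026280

0.0263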